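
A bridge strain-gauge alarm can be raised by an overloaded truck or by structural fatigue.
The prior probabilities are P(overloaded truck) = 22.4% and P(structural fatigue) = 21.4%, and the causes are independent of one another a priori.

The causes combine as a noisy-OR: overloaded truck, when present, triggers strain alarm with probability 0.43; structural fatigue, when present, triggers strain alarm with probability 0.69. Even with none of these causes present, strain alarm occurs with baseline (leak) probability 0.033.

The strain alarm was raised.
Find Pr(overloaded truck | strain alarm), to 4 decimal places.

Under noisy-OR, P(strain alarm | causes) = 1 − (1−0.033)·∏(1−qᵢ) over the active causes.
Enumerate the 4 (overloaded truck, structural fatigue) configurations and weight by the priors:
  P(strain alarm) = 0.033·0.776·0.786 + 0.70023·0.776·0.214 + 0.44881·0.224·0.786 + 0.829131·0.224·0.214
        = 0.020128 + 0.116283 + 0.079019 + 0.039745 = 0.255175
Configurations with overloaded truck contribute 0.118764, so
  P(overloaded truck | strain alarm) = 0.118764 / 0.255175 ≈ 0.4654

Pr(overloaded truck | strain alarm) ≈ 0.4654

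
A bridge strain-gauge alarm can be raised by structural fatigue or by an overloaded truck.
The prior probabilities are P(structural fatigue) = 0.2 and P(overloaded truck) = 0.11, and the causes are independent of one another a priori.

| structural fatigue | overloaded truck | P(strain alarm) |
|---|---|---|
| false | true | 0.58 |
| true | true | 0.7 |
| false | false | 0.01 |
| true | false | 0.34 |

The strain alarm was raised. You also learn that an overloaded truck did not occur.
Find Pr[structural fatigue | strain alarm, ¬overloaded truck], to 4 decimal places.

Sum P(strain alarm|·) weighted by the priors over both values of structural fatigue:
  P(strain alarm | ¬overloaded truck) = 0.01*0.8 + 0.34*0.2
        = 0.008000 + 0.068000 = 0.076000
The terms with structural fatigue present sum to 0.068000, so
  P(structural fatigue | strain alarm, ¬overloaded truck) = 0.068000 / 0.076000 ≈ 0.8947

Pr[structural fatigue | strain alarm, ¬overloaded truck] ≈ 0.8947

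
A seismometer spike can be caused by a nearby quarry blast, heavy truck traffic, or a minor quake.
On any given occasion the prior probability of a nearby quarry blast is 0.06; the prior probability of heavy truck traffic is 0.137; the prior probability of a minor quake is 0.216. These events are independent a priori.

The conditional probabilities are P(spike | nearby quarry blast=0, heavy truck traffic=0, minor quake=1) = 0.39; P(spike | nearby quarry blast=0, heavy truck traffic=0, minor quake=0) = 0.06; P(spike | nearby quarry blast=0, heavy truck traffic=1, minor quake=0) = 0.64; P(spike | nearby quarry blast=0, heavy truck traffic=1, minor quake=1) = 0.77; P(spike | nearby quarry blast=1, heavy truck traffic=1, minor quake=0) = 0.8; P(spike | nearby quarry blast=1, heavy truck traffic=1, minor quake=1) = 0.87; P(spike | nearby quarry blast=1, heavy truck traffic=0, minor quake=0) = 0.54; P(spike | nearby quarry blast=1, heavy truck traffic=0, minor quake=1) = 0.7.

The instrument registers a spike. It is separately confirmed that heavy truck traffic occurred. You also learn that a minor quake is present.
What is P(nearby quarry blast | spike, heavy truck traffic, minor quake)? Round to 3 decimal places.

By total probability over both values of nearby quarry blast:
  P(spike | heavy truck traffic, minor quake) = 0.77×0.94 + 0.87×0.06
        = 0.723800 + 0.052200 = 0.776000
Configurations with nearby quarry blast contribute 0.052200, so
  P(nearby quarry blast | spike, heavy truck traffic, minor quake) = 0.052200 / 0.776000 ≈ 0.067

P(nearby quarry blast | spike, heavy truck traffic, minor quake) ≈ 0.067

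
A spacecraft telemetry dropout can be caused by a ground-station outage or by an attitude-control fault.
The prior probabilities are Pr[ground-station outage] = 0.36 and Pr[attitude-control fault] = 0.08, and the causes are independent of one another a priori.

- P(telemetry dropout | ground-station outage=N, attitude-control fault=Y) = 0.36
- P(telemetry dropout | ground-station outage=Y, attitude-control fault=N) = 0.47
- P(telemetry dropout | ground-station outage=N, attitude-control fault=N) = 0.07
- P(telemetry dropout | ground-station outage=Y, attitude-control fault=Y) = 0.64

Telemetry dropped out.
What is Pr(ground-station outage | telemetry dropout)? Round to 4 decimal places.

Pr(ground-station outage | telemetry dropout) ≈ 0.7448

Sum P(telemetry dropout|·) weighted by the priors over the 4 (ground-station outage, attitude-control fault) configurations:
  P(telemetry dropout) = 0.07*0.64*0.92 + 0.36*0.64*0.08 + 0.47*0.36*0.92 + 0.64*0.36*0.08
        = 0.041216 + 0.018432 + 0.155664 + 0.018432 = 0.233744
Configurations with ground-station outage contribute 0.174096, so
  P(ground-station outage | telemetry dropout) = 0.174096 / 0.233744 ≈ 0.7448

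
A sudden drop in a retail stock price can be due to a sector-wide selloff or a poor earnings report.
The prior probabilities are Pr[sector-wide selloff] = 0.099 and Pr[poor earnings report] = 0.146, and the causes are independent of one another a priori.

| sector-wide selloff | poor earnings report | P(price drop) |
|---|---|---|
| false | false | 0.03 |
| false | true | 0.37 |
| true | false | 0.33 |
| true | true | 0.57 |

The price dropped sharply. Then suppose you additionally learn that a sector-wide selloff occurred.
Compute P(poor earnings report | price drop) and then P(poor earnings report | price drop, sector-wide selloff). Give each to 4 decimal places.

Sum P(price drop|·) weighted by the priors over the 4 (sector-wide selloff, poor earnings report) configurations:
  P(price drop) = 0.03·0.901·0.854 + 0.37·0.901·0.146 + 0.33·0.099·0.854 + 0.57·0.099·0.146
        = 0.023084 + 0.048672 + 0.027900 + 0.008239 = 0.107895
Configurations with poor earnings report contribute 0.056911, so
  P(poor earnings report | price drop) = 0.056911 / 0.107895 ≈ 0.5275

Now condition on the additional information:
By total probability over both values of poor earnings report:
  P(price drop | sector-wide selloff) = 0.33×0.854 + 0.57×0.146
        = 0.281820 + 0.083220 = 0.365040
Configurations with poor earnings report contribute 0.083220, so
  P(poor earnings report | price drop, sector-wide selloff) = 0.083220 / 0.365040 ≈ 0.2280
— sector-wide selloff explains away the evidence for poor earnings report.

P(poor earnings report | price drop) ≈ 0.5275; P(poor earnings report | price drop, sector-wide selloff) ≈ 0.2280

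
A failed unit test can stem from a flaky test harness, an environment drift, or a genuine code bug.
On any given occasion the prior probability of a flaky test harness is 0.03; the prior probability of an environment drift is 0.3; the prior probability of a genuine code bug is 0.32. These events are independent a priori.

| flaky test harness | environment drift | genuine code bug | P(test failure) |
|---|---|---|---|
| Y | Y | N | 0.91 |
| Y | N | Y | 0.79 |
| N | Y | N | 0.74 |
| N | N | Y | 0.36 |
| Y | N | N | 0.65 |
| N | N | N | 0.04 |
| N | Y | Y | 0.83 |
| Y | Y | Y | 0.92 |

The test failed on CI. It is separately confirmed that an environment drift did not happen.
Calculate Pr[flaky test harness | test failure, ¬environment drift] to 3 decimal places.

P(test failure | ¬environment drift) = 0.04·0.97·0.68 + 0.36·0.97·0.32 + 0.65·0.03·0.68 + 0.79·0.03·0.32 = 0.026384 + 0.111744 + 0.013260 + 0.007584 = 0.158972
Of this, 0.020844 comes from 0.013260 + 0.007584 (the flaky test harness=true cases).
So P(flaky test harness | test failure, ¬environment drift) = 0.020844/0.158972 ≈ 0.131.

Pr[flaky test harness | test failure, ¬environment drift] ≈ 0.131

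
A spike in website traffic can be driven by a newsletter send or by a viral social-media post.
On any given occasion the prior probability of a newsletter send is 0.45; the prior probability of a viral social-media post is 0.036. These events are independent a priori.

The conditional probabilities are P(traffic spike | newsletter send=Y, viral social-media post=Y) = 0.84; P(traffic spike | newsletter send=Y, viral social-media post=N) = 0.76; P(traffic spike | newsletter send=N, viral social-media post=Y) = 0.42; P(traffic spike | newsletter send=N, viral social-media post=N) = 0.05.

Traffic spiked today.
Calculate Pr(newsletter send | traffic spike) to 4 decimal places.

Weight on newsletter send=true, given the evidence: 0.329688 + 0.013608 = 0.343296
The normalizing constant is 0.05*0.55*0.964 + 0.42*0.55*0.036 + 0.76*0.45*0.964 + 0.84*0.45*0.036 = 0.378122
Posterior = 0.343296 / 0.378122 ≈ 0.9079

Pr(newsletter send | traffic spike) ≈ 0.9079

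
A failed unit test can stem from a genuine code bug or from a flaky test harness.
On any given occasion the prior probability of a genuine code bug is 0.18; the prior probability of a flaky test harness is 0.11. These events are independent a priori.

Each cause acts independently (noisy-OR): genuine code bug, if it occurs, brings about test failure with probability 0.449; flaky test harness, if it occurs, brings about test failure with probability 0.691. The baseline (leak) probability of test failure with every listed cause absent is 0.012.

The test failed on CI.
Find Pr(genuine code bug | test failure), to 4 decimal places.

Pr(genuine code bug | test failure) ≈ 0.5561

Under noisy-OR, P(test failure | causes) = 1 − (1−0.012)·∏(1−qᵢ) over the active causes.
P(test failure) = 0.012*0.82*0.89 + 0.694708*0.82*0.11 + 0.455612*0.18*0.89 + 0.831784*0.18*0.11 = 0.008758 + 0.062663 + 0.072989 + 0.016469 = 0.160879
The genuine code bug-present share is 0.072989 + 0.016469 = 0.089458.
Hence the posterior is 0.089458/0.160879 ≈ 0.5561.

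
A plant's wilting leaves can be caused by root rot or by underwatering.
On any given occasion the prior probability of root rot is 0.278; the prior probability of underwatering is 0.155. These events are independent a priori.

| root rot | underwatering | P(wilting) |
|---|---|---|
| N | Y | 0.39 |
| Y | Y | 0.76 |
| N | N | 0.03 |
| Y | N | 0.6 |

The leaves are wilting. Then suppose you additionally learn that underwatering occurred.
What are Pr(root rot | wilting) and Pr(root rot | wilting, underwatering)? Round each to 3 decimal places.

Pr(root rot | wilting) ≈ 0.737; Pr(root rot | wilting, underwatering) ≈ 0.429

Sum P(wilting|·) weighted by the priors over the 4 (root rot, underwatering) configurations:
  P(wilting) = 0.03·0.722·0.845 + 0.39·0.722·0.155 + 0.6·0.278·0.845 + 0.76·0.278·0.155
        = 0.018303 + 0.043645 + 0.140946 + 0.032748 = 0.235642
Configurations with root rot contribute 0.173694, so
  P(root rot | wilting) = 0.173694 / 0.235642 ≈ 0.737

Now condition on the additional information:
For the numerator, keep only root rot=true terms: 0.76·0.278 = 0.211280
Normalizer over all consistent configurations: 0.39·0.722 + 0.76·0.278 = 0.492860
P(root rot | wilting, underwatering) = 0.211280/0.492860 ≈ 0.429
Conditioning on underwatering lowers the posterior on root rot: the classic explaining-away effect in a common-effect structure.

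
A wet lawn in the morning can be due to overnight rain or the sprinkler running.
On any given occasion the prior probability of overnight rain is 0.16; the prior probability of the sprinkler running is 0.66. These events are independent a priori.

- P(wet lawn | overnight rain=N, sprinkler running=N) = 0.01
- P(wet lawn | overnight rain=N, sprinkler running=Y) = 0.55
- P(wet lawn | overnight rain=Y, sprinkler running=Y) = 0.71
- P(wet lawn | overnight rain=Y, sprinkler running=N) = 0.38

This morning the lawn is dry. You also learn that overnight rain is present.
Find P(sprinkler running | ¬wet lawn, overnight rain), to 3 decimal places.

Weight on sprinkler running=true, given the evidence: 0.29·0.66 = 0.191400
Denominator P(¬wet lawn | overnight rain): 0.62·0.34 + 0.29·0.66 = 0.402200
P(sprinkler running | ¬wet lawn, overnight rain) = 0.191400/0.402200 ≈ 0.476

P(sprinkler running | ¬wet lawn, overnight rain) ≈ 0.476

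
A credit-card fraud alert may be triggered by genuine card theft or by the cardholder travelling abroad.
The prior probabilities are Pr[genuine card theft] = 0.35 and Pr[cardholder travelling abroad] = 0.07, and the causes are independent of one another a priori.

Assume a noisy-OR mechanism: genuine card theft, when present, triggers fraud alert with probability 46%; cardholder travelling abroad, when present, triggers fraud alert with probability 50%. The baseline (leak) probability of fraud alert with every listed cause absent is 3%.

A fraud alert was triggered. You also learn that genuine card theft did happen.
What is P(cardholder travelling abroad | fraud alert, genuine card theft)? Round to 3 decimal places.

Under noisy-OR, P(fraud alert | causes) = 1 − (1−0.03)·∏(1−qᵢ) over the active causes.
Sum P(fraud alert|·) weighted by the priors over both values of cardholder travelling abroad:
  P(fraud alert | genuine card theft) = 0.4762×0.93 + 0.7381×0.07
        = 0.442866 + 0.051667 = 0.494533
The terms with cardholder travelling abroad present sum to 0.051667, so
  P(cardholder travelling abroad | fraud alert, genuine card theft) = 0.051667 / 0.494533 ≈ 0.104

P(cardholder travelling abroad | fraud alert, genuine card theft) ≈ 0.104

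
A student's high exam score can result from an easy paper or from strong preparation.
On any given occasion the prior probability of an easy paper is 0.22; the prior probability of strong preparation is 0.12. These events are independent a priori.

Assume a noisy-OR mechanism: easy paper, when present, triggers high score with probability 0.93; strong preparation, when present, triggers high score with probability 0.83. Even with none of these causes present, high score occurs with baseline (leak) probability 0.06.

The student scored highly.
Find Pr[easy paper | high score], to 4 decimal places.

Under noisy-OR, P(high score | causes) = 1 − (1−0.06)·∏(1−qᵢ) over the active causes.
P(high score) = 0.06·0.78·0.88 + 0.8402·0.78·0.12 + 0.9342·0.22·0.88 + 0.988814·0.22·0.12 = 0.041184 + 0.078643 + 0.180861 + 0.026105 = 0.326793
The easy paper-present share is 0.180861 + 0.026105 = 0.206966.
Hence the posterior is 0.206966/0.326793 ≈ 0.6333.

Pr[easy paper | high score] ≈ 0.6333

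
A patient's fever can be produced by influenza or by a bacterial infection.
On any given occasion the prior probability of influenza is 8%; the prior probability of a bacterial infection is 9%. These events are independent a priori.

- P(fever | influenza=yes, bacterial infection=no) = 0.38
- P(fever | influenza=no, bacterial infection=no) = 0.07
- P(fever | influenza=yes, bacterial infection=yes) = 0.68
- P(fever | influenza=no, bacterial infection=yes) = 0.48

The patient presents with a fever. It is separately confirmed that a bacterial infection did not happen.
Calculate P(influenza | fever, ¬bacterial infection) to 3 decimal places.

P(influenza | fever, ¬bacterial infection) ≈ 0.321

Weight on influenza=true, given the evidence: 0.38*0.08 = 0.030400
The normalizing constant is 0.07*0.92 + 0.38*0.08 = 0.094800
P(influenza | fever, ¬bacterial infection) = 0.030400/0.094800 ≈ 0.321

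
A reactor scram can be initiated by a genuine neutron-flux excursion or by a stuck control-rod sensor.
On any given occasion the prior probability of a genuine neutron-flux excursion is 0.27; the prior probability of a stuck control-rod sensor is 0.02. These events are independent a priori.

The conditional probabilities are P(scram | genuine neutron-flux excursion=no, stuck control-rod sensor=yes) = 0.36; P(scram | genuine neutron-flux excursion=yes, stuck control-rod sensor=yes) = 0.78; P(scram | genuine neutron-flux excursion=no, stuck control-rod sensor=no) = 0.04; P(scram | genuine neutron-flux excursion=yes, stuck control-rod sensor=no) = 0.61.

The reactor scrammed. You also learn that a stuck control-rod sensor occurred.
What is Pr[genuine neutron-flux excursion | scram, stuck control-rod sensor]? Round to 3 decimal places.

Numerator (weight on configurations with genuine neutron-flux excursion): 0.78·0.27 = 0.210600
The normalizing constant is 0.36·0.73 + 0.78·0.27 = 0.473400
P(genuine neutron-flux excursion | scram, stuck control-rod sensor) = 0.210600/0.473400 ≈ 0.445

Pr[genuine neutron-flux excursion | scram, stuck control-rod sensor] ≈ 0.445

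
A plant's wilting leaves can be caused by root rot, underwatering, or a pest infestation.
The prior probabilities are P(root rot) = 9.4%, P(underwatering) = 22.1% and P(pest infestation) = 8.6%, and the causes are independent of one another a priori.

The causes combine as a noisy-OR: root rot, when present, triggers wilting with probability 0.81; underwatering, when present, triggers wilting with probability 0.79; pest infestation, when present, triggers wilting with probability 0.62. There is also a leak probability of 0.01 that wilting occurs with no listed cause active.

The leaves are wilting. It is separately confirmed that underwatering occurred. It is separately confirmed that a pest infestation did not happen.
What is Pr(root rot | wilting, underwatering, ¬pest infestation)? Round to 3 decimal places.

Under noisy-OR, P(wilting | causes) = 1 − (1−0.01)·∏(1−qᵢ) over the active causes.
Enumerate both values of root rot and weight by the priors:
  P(wilting | underwatering, ¬pest infestation) = 0.7921*0.906 + 0.960499*0.094
        = 0.717643 + 0.090287 = 0.807930
Keeping only the root rot-present terms gives 0.090287, so
  P(root rot | wilting, underwatering, ¬pest infestation) = 0.090287 / 0.807930 ≈ 0.112

Pr(root rot | wilting, underwatering, ¬pest infestation) ≈ 0.112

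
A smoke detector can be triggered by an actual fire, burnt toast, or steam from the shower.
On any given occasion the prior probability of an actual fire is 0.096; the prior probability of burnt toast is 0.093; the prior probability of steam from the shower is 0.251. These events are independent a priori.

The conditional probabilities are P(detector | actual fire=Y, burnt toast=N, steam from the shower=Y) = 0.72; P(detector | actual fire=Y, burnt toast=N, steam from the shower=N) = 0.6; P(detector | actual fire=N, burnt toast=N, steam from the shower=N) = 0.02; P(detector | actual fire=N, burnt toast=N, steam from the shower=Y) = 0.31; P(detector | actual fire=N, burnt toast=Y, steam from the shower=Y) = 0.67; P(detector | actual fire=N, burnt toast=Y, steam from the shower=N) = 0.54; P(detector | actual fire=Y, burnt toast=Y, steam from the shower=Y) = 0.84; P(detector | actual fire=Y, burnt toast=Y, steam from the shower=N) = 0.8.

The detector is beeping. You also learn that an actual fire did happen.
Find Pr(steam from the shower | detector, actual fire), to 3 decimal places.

Pr(steam from the shower | detector, actual fire) ≈ 0.284

By total probability over the 4 (burnt toast, steam from the shower) configurations:
  P(detector | actual fire) = 0.6*0.907*0.749 + 0.72*0.907*0.251 + 0.8*0.093*0.749 + 0.84*0.093*0.251
        = 0.407606 + 0.163913 + 0.055726 + 0.019608 = 0.646853
Keeping only the steam from the shower-present terms gives 0.183521, so
  P(steam from the shower | detector, actual fire) = 0.183521 / 0.646853 ≈ 0.284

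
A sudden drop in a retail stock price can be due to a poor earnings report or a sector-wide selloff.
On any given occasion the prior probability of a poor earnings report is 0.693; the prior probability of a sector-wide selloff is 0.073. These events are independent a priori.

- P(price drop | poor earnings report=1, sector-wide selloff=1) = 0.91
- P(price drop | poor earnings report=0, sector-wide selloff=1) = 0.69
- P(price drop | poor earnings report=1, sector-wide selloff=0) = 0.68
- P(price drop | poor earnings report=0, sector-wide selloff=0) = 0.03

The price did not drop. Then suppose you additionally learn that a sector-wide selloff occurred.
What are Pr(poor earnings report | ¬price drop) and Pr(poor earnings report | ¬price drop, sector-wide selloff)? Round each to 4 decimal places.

Enumerate the 4 (poor earnings report, sector-wide selloff) configurations and weight by the priors:
  P(¬price drop) = 0.97·0.307·0.927 + 0.31·0.307·0.073 + 0.32·0.693·0.927 + 0.09·0.693·0.073
        = 0.276051 + 0.006947 + 0.205572 + 0.004553 = 0.493123
Configurations with poor earnings report contribute 0.210125, so
  P(poor earnings report | ¬price drop) = 0.210125 / 0.493123 ≈ 0.4261

With the extra evidence:
P(¬price drop | sector-wide selloff) = 0.31*0.307 + 0.09*0.693 = 0.095170 + 0.062370 = 0.157540
The poor earnings report-present share is 0.09*0.693 = 0.062370.
Hence the posterior is 0.062370/0.157540 ≈ 0.3959.

Pr(poor earnings report | ¬price drop) ≈ 0.4261; Pr(poor earnings report | ¬price drop, sector-wide selloff) ≈ 0.3959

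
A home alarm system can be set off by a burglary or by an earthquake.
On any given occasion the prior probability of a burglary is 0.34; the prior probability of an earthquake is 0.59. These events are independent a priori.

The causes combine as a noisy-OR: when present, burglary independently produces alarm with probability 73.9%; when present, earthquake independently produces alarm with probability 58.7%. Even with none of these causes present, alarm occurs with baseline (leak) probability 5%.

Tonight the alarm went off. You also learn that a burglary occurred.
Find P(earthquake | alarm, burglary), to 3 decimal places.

Under noisy-OR, P(alarm | causes) = 1 − (1−0.05)·∏(1−qᵢ) over the active causes.
Sum P(alarm|·) weighted by the priors over both values of earthquake:
  P(alarm | burglary) = 0.75205*0.41 + 0.897597*0.59
        = 0.308340 + 0.529582 = 0.837922
Keeping only the earthquake-present terms gives 0.529582, so
  P(earthquake | alarm, burglary) = 0.529582 / 0.837922 ≈ 0.632

P(earthquake | alarm, burglary) ≈ 0.632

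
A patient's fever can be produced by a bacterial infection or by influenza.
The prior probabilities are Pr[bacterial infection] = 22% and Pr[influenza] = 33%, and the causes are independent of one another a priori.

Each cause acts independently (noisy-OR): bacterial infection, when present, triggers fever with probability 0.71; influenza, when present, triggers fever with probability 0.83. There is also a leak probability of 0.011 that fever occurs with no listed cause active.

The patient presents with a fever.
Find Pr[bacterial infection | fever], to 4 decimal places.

Under noisy-OR, P(fever | causes) = 1 − (1−0.011)·∏(1−qᵢ) over the active causes.
P(fever) = 0.011·0.78·0.67 + 0.83187·0.78·0.33 + 0.71319·0.22·0.67 + 0.951242·0.22·0.33 = 0.005749 + 0.214123 + 0.105124 + 0.069060 = 0.394056
The bacterial infection-present share is 0.105124 + 0.069060 = 0.174184.
P(bacterial infection | fever) = 0.174184 / 0.394056 ≈ 0.4420

Pr[bacterial infection | fever] ≈ 0.4420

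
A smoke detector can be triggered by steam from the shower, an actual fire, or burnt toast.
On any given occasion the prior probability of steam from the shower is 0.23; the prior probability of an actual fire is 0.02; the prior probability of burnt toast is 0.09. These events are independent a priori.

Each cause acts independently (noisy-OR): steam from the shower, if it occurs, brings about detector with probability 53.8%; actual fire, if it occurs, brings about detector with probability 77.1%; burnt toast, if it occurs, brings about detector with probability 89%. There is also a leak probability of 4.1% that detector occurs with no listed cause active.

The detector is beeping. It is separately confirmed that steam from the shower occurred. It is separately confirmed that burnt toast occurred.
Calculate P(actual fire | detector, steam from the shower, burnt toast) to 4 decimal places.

Under noisy-OR, P(detector | causes) = 1 − (1−0.041)·∏(1−qᵢ) over the active causes.
For the numerator, keep only actual fire=true terms: 0.988839·0.02 = 0.019777
The normalizing constant is 0.951264·0.98 + 0.988839·0.02 = 0.952016
P(actual fire | detector, steam from the shower, burnt toast) = 0.019777/0.952016 ≈ 0.0208

P(actual fire | detector, steam from the shower, burnt toast) ≈ 0.0208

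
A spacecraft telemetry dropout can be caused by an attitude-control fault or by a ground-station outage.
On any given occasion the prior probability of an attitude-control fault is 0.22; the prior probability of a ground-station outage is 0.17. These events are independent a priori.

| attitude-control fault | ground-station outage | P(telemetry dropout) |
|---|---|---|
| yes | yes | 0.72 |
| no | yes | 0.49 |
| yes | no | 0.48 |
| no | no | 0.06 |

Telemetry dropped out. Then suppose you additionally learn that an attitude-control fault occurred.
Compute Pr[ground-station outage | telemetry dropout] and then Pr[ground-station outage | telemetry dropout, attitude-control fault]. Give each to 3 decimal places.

Sum P(telemetry dropout|·) weighted by the priors over the 4 (attitude-control fault, ground-station outage) configurations:
  P(telemetry dropout) = 0.06*0.78*0.83 + 0.49*0.78*0.17 + 0.48*0.22*0.83 + 0.72*0.22*0.17
        = 0.038844 + 0.064974 + 0.087648 + 0.026928 = 0.218394
Keeping only the ground-station outage-present terms gives 0.091902, so
  P(ground-station outage | telemetry dropout) = 0.091902 / 0.218394 ≈ 0.421

Now also conditioning on attitude-control fault=true:
Weight on ground-station outage=true, given the evidence: 0.72*0.17 = 0.122400
The normalizing constant is 0.48*0.83 + 0.72*0.17 = 0.520800
Posterior = 0.122400 / 0.520800 ≈ 0.235
The drop from 0.421 to 0.235 is the explaining-away (discounting) effect.

Pr[ground-station outage | telemetry dropout] ≈ 0.421; Pr[ground-station outage | telemetry dropout, attitude-control fault] ≈ 0.235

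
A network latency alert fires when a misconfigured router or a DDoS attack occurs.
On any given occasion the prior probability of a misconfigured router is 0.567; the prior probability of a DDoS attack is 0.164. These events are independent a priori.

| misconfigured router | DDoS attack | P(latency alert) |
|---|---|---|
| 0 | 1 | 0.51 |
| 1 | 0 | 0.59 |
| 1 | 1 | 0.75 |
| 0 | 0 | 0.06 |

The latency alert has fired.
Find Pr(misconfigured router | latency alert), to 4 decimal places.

Pr(misconfigured router | latency alert) ≈ 0.8578

P(latency alert) = 0.06×0.433×0.836 + 0.51×0.433×0.164 + 0.59×0.567×0.836 + 0.75×0.567×0.164 = 0.021719 + 0.036216 + 0.279667 + 0.069741 = 0.407343
Restricting to configurations with misconfigured router present: 0.279667 + 0.069741 = 0.349408.
P(misconfigured router | latency alert) = 0.349408 / 0.407343 ≈ 0.8578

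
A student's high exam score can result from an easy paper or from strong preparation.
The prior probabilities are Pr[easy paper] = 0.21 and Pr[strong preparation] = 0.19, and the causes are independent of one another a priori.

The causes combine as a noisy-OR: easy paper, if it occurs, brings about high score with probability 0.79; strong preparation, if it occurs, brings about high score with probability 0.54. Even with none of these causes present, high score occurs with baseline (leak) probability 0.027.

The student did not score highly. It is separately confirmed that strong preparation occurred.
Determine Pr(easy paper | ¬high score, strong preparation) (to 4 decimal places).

Pr(easy paper | ¬high score, strong preparation) ≈ 0.0529

Under noisy-OR, P(high score | causes) = 1 − (1−0.027)·∏(1−qᵢ) over the active causes.
P(¬high score | strong preparation) = 0.44758×0.79 + 0.093992×0.21 = 0.353588 + 0.019738 = 0.373326
The easy paper-present share is 0.093992×0.21 = 0.019738.
So P(easy paper | ¬high score, strong preparation) = 0.019738/0.373326 ≈ 0.0529.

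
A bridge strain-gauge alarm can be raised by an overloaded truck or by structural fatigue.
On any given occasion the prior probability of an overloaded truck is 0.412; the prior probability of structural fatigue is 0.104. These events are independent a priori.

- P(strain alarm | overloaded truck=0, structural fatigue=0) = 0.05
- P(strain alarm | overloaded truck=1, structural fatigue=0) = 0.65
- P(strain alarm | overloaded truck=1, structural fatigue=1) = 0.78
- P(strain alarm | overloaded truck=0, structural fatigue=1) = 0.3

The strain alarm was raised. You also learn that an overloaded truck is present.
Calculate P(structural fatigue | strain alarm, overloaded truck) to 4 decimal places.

Weight on structural fatigue=true, given the evidence: 0.78×0.104 = 0.081120
Denominator P(strain alarm | overloaded truck): 0.65×0.896 + 0.78×0.104 = 0.663520
Posterior = 0.081120 / 0.663520 ≈ 0.1223

P(structural fatigue | strain alarm, overloaded truck) ≈ 0.1223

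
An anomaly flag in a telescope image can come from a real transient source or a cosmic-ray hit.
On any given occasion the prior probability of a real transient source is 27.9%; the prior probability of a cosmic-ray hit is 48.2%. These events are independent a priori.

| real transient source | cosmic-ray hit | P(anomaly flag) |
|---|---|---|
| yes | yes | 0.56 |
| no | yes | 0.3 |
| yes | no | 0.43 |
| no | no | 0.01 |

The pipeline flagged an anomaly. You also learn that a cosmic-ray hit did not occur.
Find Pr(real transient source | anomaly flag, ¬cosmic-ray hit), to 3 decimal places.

Pr(real transient source | anomaly flag, ¬cosmic-ray hit) ≈ 0.943

Weight on real transient source=true, given the evidence: 0.43*0.279 = 0.119970
The normalizing constant is 0.01*0.721 + 0.43*0.279 = 0.127180
Posterior = 0.119970 / 0.127180 ≈ 0.943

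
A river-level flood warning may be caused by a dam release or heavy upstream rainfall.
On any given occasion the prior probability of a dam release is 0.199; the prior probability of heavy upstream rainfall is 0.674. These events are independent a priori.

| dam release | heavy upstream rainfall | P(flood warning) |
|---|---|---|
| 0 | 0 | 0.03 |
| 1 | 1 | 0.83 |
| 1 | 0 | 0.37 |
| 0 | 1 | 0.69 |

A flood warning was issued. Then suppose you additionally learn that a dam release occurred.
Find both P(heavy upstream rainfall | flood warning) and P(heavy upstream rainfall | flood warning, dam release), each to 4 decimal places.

P(heavy upstream rainfall | flood warning) ≈ 0.9383; P(heavy upstream rainfall | flood warning, dam release) ≈ 0.8226

P(flood warning) = 0.03*0.801*0.326 + 0.69*0.801*0.674 + 0.37*0.199*0.326 + 0.83*0.199*0.674 = 0.007834 + 0.372513 + 0.024003 + 0.111325 = 0.515675
The heavy upstream rainfall-present share is 0.372513 + 0.111325 = 0.483838.
So P(heavy upstream rainfall | flood warning) = 0.483838/0.515675 ≈ 0.9383.

With the extra evidence:
P(flood warning | dam release) = 0.37×0.326 + 0.83×0.674 = 0.120620 + 0.559420 = 0.680040
Restricting to configurations with heavy upstream rainfall present: 0.83×0.674 = 0.559420.
So P(heavy upstream rainfall | flood warning, dam release) = 0.559420/0.680040 ≈ 0.8226.
Conditioning on dam release lowers the posterior on heavy upstream rainfall: the classic explaining-away effect in a common-effect structure.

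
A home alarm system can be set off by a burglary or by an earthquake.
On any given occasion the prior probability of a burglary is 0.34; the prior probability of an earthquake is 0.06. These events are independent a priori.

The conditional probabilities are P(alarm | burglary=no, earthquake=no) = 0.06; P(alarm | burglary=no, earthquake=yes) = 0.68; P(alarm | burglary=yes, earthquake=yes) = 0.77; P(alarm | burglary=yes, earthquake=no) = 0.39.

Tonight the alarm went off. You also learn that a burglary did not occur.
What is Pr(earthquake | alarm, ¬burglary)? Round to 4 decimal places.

Pr(earthquake | alarm, ¬burglary) ≈ 0.4198

P(alarm | ¬burglary) = 0.06·0.94 + 0.68·0.06 = 0.056400 + 0.040800 = 0.097200
Restricting to configurations with earthquake present: 0.68·0.06 = 0.040800.
P(earthquake | alarm, ¬burglary) = 0.040800 / 0.097200 ≈ 0.4198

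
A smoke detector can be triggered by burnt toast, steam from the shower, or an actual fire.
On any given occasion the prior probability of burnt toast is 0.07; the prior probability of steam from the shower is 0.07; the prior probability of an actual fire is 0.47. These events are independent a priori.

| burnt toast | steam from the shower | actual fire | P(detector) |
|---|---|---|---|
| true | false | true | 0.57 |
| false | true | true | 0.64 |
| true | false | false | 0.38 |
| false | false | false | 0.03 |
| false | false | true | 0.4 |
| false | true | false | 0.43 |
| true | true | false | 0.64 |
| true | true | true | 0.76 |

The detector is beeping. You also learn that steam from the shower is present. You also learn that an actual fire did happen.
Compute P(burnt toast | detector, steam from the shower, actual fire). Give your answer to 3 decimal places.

Numerator (weight on configurations with burnt toast): 0.76*0.07 = 0.053200
Normalizer over all consistent configurations: 0.64*0.93 + 0.76*0.07 = 0.648400
P(burnt toast | detector, steam from the shower, actual fire) = 0.053200/0.648400 ≈ 0.082

P(burnt toast | detector, steam from the shower, actual fire) ≈ 0.082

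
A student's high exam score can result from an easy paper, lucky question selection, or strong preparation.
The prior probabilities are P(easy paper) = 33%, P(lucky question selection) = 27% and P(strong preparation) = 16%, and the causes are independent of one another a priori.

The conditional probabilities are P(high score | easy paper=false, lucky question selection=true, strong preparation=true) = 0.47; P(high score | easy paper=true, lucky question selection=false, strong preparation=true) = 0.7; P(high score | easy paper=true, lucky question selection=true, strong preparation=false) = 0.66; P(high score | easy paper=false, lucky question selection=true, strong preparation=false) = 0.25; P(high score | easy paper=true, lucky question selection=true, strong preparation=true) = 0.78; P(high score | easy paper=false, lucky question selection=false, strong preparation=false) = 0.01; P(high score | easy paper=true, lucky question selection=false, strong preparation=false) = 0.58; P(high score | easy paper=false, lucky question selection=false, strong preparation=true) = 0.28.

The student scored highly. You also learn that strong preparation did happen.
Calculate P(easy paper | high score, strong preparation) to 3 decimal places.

P(easy paper | high score, strong preparation) ≈ 0.518

Numerator (weight on configurations with easy paper): 0.168630 + 0.069498 = 0.238128
The normalizing constant is 0.28×0.67×0.73 + 0.47×0.67×0.27 + 0.7×0.33×0.73 + 0.78×0.33×0.27 = 0.460099
Posterior = 0.238128 / 0.460099 ≈ 0.518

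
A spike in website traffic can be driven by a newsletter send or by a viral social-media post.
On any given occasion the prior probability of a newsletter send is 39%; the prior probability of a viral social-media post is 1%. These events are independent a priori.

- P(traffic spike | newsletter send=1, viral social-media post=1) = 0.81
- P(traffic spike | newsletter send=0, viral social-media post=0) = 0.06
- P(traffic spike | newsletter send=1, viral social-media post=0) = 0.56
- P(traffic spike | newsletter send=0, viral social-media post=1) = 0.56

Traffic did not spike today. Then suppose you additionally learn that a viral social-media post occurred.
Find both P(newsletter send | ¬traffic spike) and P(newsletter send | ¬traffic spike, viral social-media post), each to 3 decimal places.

P(newsletter send | ¬traffic spike) ≈ 0.230; P(newsletter send | ¬traffic spike, viral social-media post) ≈ 0.216

Sum P(¬traffic spike|·) weighted by the priors over the 4 (newsletter send, viral social-media post) configurations:
  P(¬traffic spike) = 0.94*0.61*0.99 + 0.44*0.61*0.01 + 0.44*0.39*0.99 + 0.19*0.39*0.01
        = 0.567666 + 0.002684 + 0.169884 + 0.000741 = 0.740975
Keeping only the newsletter send-present terms gives 0.170625, so
  P(newsletter send | ¬traffic spike) = 0.170625 / 0.740975 ≈ 0.230

Now condition on the additional information:
Enumerate both values of newsletter send and weight by the priors:
  P(¬traffic spike | viral social-media post) = 0.44×0.61 + 0.19×0.39
        = 0.268400 + 0.074100 = 0.342500
Keeping only the newsletter send-present terms gives 0.074100, so
  P(newsletter send | ¬traffic spike, viral social-media post) = 0.074100 / 0.342500 ≈ 0.216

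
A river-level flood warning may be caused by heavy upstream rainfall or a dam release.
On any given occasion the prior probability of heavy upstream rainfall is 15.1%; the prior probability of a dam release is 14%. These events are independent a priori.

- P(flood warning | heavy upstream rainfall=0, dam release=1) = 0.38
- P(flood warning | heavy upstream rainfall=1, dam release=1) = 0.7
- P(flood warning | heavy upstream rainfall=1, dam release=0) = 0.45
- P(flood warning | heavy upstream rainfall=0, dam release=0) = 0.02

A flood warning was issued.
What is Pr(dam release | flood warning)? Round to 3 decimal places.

Pr(dam release | flood warning) ≈ 0.451

P(flood warning) = 0.02×0.849×0.86 + 0.38×0.849×0.14 + 0.45×0.151×0.86 + 0.7×0.151×0.14 = 0.014603 + 0.045167 + 0.058437 + 0.014798 = 0.133005
The dam release-present share is 0.045167 + 0.014798 = 0.059965.
So P(dam release | flood warning) = 0.059965/0.133005 ≈ 0.451.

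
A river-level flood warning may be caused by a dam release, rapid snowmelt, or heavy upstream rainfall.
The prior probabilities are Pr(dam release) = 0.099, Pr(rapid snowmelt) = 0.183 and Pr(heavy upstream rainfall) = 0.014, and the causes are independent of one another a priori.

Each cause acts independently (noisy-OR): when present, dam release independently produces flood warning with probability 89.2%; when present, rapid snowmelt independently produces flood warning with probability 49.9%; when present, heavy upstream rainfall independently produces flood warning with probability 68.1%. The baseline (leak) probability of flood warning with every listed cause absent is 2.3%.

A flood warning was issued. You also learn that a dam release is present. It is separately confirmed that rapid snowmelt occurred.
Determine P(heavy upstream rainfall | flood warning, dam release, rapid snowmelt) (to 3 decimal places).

P(heavy upstream rainfall | flood warning, dam release, rapid snowmelt) ≈ 0.015

Under noisy-OR, P(flood warning | causes) = 1 − (1−0.023)·∏(1−qᵢ) over the active causes.
Weight on heavy upstream rainfall=true, given the evidence: 0.983137*0.014 = 0.013764
Denominator P(flood warning | dam release, rapid snowmelt): 0.947136*0.986 + 0.983137*0.014 = 0.947640
Posterior = 0.013764 / 0.947640 ≈ 0.015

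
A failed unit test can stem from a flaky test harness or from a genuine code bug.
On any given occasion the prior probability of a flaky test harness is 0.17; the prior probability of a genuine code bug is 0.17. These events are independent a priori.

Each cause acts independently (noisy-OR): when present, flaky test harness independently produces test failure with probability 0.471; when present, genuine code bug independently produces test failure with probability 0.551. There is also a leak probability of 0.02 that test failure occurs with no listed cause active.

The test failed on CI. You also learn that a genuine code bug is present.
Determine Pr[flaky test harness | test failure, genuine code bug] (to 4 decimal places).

Under noisy-OR, P(test failure | causes) = 1 − (1−0.02)·∏(1−qᵢ) over the active causes.
P(test failure | genuine code bug) = 0.55998×0.83 + 0.767229×0.17 = 0.464783 + 0.130429 = 0.595212
The flaky test harness-present share is 0.767229×0.17 = 0.130429.
P(flaky test harness | test failure, genuine code bug) = 0.130429 / 0.595212 ≈ 0.2191

Pr[flaky test harness | test failure, genuine code bug] ≈ 0.2191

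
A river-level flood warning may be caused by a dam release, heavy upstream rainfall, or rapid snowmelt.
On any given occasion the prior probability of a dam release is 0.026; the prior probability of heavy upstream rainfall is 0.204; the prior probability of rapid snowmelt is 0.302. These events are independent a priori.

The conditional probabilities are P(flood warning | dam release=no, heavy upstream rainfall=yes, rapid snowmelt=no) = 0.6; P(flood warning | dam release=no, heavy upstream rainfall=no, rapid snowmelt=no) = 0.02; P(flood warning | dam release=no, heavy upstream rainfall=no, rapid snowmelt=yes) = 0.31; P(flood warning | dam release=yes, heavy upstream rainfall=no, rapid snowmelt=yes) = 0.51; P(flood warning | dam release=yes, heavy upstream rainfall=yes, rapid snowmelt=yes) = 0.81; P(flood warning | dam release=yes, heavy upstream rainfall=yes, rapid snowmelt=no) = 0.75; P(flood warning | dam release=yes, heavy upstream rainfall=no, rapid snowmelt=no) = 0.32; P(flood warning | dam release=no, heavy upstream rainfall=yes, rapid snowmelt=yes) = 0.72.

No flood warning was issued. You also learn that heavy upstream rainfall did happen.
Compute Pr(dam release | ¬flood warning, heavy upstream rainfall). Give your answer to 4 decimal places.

Numerator (weight on configurations with dam release): 0.004537 + 0.001492 = 0.006029
The normalizing constant is 0.4×0.974×0.698 + 0.28×0.974×0.302 + 0.25×0.026×0.698 + 0.19×0.026×0.302 = 0.360331
Posterior = 0.006029 / 0.360331 ≈ 0.0167

Pr(dam release | ¬flood warning, heavy upstream rainfall) ≈ 0.0167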